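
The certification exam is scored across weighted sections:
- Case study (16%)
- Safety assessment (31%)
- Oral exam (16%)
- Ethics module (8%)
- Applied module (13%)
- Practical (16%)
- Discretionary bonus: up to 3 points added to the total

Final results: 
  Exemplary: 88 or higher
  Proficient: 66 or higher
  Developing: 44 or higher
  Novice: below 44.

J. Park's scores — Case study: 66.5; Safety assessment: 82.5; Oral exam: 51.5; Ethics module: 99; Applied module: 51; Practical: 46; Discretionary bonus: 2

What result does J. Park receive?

Proficient

Weighted total:
  Case study 66.5 × 0.16 = 10.64
  Safety assessment 82.5 × 0.31 = 25.575
  Oral exam 51.5 × 0.16 = 8.24
  Ethics module 99 × 0.08 = 7.92
  Applied module 51 × 0.13 = 6.63
  Practical 46 × 0.16 = 7.36
Sum = 66.365
Discretionary bonus: 66.365 + 2 = 68.365
68.365 is ≥ 66 and < 88 → Proficient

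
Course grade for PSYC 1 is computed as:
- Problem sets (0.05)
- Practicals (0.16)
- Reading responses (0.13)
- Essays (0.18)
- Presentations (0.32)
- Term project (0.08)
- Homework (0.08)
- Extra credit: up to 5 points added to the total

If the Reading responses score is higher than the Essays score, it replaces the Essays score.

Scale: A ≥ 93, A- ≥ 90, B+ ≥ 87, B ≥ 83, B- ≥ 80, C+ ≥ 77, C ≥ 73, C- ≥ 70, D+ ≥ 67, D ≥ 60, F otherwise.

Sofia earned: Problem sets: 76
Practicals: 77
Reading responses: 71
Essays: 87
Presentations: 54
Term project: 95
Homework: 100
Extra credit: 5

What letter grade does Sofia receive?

C+

Reading responses (71) ≤ Essays (87), so Essays stays at 87.
Weighted total:
  Problem sets 76 × 0.05 = 3.8
  Practicals 77 × 0.16 = 12.32
  Reading responses 71 × 0.13 = 9.23
  Essays 87 × 0.18 = 15.66
  Presentations 54 × 0.32 = 17.28
  Term project 95 × 0.08 = 7.6
  Homework 100 × 0.08 = 8
Sum = 73.89
Extra credit: 73.89 + 5 = 78.89
78.89 is ≥ 77 and < 80 → C+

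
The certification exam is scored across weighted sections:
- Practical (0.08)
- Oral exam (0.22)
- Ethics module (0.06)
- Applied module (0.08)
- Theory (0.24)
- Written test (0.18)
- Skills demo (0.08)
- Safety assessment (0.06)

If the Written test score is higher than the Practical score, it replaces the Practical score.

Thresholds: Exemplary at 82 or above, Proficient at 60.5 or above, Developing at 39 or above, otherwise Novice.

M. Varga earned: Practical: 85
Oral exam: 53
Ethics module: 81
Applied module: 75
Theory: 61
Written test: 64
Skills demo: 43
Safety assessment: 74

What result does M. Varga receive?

Written test (64) ≤ Practical (85), so Practical stays at 85.
Weighted total:
  Practical 85 × 0.08 = 6.8
  Oral exam 53 × 0.22 = 11.66
  Ethics module 81 × 0.06 = 4.86
  Applied module 75 × 0.08 = 6
  Theory 61 × 0.24 = 14.64
  Written test 64 × 0.18 = 11.52
  Skills demo 43 × 0.08 = 3.44
  Safety assessment 74 × 0.06 = 4.44
Sum = 63.36
63.36 is ≥ 60.5 and < 82 → Proficient

Proficient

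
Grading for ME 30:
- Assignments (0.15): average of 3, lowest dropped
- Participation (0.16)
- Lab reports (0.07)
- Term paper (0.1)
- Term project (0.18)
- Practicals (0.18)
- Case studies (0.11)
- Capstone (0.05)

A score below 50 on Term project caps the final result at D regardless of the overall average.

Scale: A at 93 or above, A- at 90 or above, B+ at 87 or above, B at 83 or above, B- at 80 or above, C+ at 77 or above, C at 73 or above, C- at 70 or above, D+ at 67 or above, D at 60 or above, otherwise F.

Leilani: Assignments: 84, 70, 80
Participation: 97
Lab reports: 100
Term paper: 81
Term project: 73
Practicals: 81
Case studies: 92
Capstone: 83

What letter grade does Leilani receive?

Assignments: drop 70 → average of remaining 2 = 164/2 = 82
Term project score 73 ≥ 50: minimum met.
Weighted total:
  Assignments 82 × 0.15 = 12.3
  Participation 97 × 0.16 = 15.52
  Lab reports 100 × 0.07 = 7
  Term paper 81 × 0.1 = 8.1
  Term project 73 × 0.18 = 13.14
  Practicals 81 × 0.18 = 14.58
  Case studies 92 × 0.11 = 10.12
  Capstone 83 × 0.05 = 4.15
Sum = 84.91
84.91 is ≥ 83 and < 87 → B

B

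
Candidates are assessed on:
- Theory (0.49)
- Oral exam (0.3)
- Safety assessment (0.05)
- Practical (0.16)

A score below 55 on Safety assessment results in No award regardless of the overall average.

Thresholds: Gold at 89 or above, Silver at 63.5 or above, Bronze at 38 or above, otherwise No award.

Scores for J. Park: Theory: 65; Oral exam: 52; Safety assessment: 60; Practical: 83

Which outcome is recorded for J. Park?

Silver

Safety assessment score 60 ≥ 55: minimum met.
Weighted total:
  Theory 65 × 0.49 = 31.85
  Oral exam 52 × 0.3 = 15.6
  Safety assessment 60 × 0.05 = 3
  Practical 83 × 0.16 = 13.28
Sum = 63.73
63.73 is ≥ 63.5 and < 89 → Silver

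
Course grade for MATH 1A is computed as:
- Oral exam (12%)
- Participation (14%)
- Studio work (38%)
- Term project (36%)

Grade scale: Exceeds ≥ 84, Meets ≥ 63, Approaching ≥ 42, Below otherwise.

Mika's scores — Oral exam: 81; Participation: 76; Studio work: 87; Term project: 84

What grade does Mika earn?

Weighted total:
  Oral exam 81 × 0.12 = 9.72
  Participation 76 × 0.14 = 10.64
  Studio work 87 × 0.38 = 33.06
  Term project 84 × 0.36 = 30.24
Sum = 83.66
83.66 is ≥ 63 and < 84 → Meets

Meets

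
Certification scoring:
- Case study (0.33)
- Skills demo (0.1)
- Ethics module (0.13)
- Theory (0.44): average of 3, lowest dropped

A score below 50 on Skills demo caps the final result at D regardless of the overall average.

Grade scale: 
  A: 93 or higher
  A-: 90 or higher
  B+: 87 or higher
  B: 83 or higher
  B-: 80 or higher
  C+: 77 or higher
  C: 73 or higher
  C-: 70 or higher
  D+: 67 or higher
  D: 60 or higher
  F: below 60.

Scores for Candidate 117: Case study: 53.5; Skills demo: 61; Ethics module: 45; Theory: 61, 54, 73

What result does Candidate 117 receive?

Theory: drop 54 → average of remaining 2 = 134/2 = 67
Skills demo score 61 ≥ 50: minimum met.
Weighted total:
  Case study 53.5 × 0.33 = 17.655
  Skills demo 61 × 0.1 = 6.1
  Ethics module 45 × 0.13 = 5.85
  Theory 67 × 0.44 = 29.48
Sum = 59.085
59.085 < 60 → F

F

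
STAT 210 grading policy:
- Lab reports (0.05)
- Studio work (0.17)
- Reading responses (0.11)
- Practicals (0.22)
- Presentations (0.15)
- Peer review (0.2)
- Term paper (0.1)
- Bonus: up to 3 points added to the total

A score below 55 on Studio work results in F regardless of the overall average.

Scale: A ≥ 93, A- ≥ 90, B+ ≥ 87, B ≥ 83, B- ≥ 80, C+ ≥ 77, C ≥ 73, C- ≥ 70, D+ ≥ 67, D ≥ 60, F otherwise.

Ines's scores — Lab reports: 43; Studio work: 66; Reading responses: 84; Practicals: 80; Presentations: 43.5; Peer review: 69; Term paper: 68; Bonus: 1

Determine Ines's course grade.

Studio work score 66 ≥ 55: minimum met.
Weighted total:
  Lab reports 43 × 0.05 = 2.15
  Studio work 66 × 0.17 = 11.22
  Reading responses 84 × 0.11 = 9.24
  Practicals 80 × 0.22 = 17.6
  Presentations 43.5 × 0.15 = 6.525
  Peer review 69 × 0.2 = 13.8
  Term paper 68 × 0.1 = 6.8
Sum = 67.335
Bonus: 67.335 + 1 = 68.335
68.335 is ≥ 67 and < 70 → D+

D+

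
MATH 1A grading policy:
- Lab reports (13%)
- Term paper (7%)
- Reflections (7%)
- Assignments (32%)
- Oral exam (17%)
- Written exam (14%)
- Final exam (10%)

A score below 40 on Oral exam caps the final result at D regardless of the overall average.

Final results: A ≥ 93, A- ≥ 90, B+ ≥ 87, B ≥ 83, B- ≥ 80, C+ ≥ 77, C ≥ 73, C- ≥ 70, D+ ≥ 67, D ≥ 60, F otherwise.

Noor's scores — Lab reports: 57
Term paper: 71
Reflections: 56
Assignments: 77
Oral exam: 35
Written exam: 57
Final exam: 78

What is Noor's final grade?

Oral exam score 35 < 40: minimum not met.
Weighted total:
  Lab reports 57 × 0.13 = 7.41
  Term paper 71 × 0.07 = 4.97
  Reflections 56 × 0.07 = 3.92
  Assignments 77 × 0.32 = 24.64
  Oral exam 35 × 0.17 = 5.95
  Written exam 57 × 0.14 = 7.98
  Final exam 78 × 0.1 = 7.8
Sum = 62.67
62.67 would be D; cap at D applies → D.

D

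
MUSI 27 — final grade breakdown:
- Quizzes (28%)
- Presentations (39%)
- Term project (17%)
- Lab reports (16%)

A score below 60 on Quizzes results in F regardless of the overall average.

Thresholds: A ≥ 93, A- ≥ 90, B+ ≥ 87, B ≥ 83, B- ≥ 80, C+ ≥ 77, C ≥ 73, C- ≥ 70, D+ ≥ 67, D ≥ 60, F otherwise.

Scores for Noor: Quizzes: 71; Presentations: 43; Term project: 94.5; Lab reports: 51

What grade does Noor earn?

D

Quizzes score 71 ≥ 60: minimum met.
Weighted total:
  Quizzes 71 × 0.28 = 19.88
  Presentations 43 × 0.39 = 16.77
  Term project 94.5 × 0.17 = 16.065
  Lab reports 51 × 0.16 = 8.16
Sum = 60.875
60.875 is ≥ 60 and < 67 → D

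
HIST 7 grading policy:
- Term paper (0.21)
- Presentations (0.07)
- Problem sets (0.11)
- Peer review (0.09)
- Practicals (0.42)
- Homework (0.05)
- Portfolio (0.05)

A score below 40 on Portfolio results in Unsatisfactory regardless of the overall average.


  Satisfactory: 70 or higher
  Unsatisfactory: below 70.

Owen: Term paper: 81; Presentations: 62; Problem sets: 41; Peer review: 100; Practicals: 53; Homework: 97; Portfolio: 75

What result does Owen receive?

Portfolio score 75 ≥ 40: minimum met.
Weighted total:
  Term paper 81 × 0.21 = 17.01
  Presentations 62 × 0.07 = 4.34
  Problem sets 41 × 0.11 = 4.51
  Peer review 100 × 0.09 = 9
  Practicals 53 × 0.42 = 22.26
  Homework 97 × 0.05 = 4.85
  Portfolio 75 × 0.05 = 3.75
Sum = 65.72
65.72 < 70 → Unsatisfactory

Unsatisfactory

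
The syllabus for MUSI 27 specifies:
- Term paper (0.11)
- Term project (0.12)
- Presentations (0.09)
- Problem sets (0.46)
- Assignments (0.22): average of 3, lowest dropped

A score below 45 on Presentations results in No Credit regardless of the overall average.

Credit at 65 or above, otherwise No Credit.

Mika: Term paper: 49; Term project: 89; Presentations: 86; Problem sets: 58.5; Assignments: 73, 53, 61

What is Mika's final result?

Credit

Assignments: drop 53 → average of remaining 2 = 134/2 = 67
Presentations score 86 ≥ 45: minimum met.
Weighted total:
  Term paper 49 × 0.11 = 5.39
  Term project 89 × 0.12 = 10.68
  Presentations 86 × 0.09 = 7.74
  Problem sets 58.5 × 0.46 = 26.91
  Assignments 67 × 0.22 = 14.74
Sum = 65.46
65.46 ≥ 65 → Credit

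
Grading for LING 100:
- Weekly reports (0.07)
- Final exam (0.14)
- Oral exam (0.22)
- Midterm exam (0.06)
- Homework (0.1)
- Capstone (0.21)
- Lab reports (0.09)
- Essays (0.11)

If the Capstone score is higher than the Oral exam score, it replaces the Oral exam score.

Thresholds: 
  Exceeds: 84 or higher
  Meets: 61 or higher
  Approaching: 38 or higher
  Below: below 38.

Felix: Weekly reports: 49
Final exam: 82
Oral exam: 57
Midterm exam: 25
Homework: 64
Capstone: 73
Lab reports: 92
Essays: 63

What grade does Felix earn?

Meets

Capstone (73) > Oral exam (57), so Oral exam counts as 73.
Weighted total:
  Weekly reports 49 × 0.07 = 3.43
  Final exam 82 × 0.14 = 11.48
  Oral exam 73 × 0.22 = 16.06
  Midterm exam 25 × 0.06 = 1.5
  Homework 64 × 0.1 = 6.4
  Capstone 73 × 0.21 = 15.33
  Lab reports 92 × 0.09 = 8.28
  Essays 63 × 0.11 = 6.93
Sum = 69.41
69.41 is ≥ 61 and < 84 → Meets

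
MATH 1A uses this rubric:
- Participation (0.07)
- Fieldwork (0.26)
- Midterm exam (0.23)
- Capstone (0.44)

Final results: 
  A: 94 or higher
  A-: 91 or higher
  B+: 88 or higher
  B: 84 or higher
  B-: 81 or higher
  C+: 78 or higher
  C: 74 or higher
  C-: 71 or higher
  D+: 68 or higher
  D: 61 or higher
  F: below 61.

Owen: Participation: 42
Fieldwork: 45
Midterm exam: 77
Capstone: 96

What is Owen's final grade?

Weighted total:
  Participation 42 × 0.07 = 2.94
  Fieldwork 45 × 0.26 = 11.7
  Midterm exam 77 × 0.23 = 17.71
  Capstone 96 × 0.44 = 42.24
Sum = 74.59
74.59 is ≥ 74 and < 78 → C

C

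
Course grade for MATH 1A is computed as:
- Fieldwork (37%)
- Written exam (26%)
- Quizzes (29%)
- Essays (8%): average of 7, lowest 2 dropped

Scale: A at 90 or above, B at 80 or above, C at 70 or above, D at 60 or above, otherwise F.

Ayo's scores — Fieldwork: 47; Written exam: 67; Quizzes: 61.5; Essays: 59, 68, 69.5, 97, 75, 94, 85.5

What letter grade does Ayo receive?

F

Essays: drop 59, 68 → average of remaining 5 = 421/5 = 84.2
Weighted total:
  Fieldwork 47 × 0.37 = 17.39
  Written exam 67 × 0.26 = 17.42
  Quizzes 61.5 × 0.29 = 17.835
  Essays 84.2 × 0.08 = 6.736
Sum = 59.381
59.381 < 60 → F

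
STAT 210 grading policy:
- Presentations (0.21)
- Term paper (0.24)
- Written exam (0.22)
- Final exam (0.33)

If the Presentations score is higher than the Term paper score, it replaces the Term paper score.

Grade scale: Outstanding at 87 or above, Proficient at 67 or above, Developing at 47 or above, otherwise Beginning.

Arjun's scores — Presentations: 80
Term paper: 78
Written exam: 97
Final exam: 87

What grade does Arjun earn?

Proficient

Presentations (80) > Term paper (78), so Term paper counts as 80.
Weighted total:
  Presentations 80 × 0.21 = 16.8
  Term paper 80 × 0.24 = 19.2
  Written exam 97 × 0.22 = 21.34
  Final exam 87 × 0.33 = 28.71
Sum = 86.05
86.05 is ≥ 67 and < 87 → Proficient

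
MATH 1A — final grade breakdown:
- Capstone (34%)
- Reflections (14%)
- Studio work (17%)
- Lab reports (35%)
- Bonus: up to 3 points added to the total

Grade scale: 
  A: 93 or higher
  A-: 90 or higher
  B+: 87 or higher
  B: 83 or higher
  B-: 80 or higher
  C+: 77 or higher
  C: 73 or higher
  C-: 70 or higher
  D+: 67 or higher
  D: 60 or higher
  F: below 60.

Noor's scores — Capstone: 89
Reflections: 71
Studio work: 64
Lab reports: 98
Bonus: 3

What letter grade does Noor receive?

B+

Weighted total:
  Capstone 89 × 0.34 = 30.26
  Reflections 71 × 0.14 = 9.94
  Studio work 64 × 0.17 = 10.88
  Lab reports 98 × 0.35 = 34.3
Sum = 85.38
Bonus: 85.38 + 3 = 88.38
88.38 is ≥ 87 and < 90 → B+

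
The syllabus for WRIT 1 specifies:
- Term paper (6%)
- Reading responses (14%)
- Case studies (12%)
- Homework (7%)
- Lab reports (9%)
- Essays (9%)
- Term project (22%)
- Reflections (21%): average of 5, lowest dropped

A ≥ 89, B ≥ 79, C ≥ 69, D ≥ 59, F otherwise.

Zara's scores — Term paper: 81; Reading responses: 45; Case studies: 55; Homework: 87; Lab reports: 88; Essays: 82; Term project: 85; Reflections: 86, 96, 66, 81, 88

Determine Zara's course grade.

C

Reflections: drop 66 → average of remaining 4 = 351/4 = 87.75
Weighted total:
  Term paper 81 × 0.06 = 4.86
  Reading responses 45 × 0.14 = 6.3
  Case studies 55 × 0.12 = 6.6
  Homework 87 × 0.07 = 6.09
  Lab reports 88 × 0.09 = 7.92
  Essays 82 × 0.09 = 7.38
  Term project 85 × 0.22 = 18.7
  Reflections 87.75 × 0.21 = 18.4275
Sum = 76.2775
76.2775 is ≥ 69 and < 79 → C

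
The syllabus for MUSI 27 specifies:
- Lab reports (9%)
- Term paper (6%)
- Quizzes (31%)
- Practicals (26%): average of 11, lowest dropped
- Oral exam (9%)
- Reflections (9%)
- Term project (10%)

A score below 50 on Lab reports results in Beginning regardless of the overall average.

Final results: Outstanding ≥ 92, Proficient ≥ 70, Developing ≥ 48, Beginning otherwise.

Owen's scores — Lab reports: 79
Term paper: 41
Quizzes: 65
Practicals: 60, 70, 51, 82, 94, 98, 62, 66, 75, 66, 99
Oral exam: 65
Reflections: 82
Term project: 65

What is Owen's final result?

Practicals: drop 51 → average of remaining 10 = 772/10 = 77.2
Lab reports score 79 ≥ 50: minimum met.
Weighted total:
  Lab reports 79 × 0.09 = 7.11
  Term paper 41 × 0.06 = 2.46
  Quizzes 65 × 0.31 = 20.15
  Practicals 77.2 × 0.26 = 20.072
  Oral exam 65 × 0.09 = 5.85
  Reflections 82 × 0.09 = 7.38
  Term project 65 × 0.1 = 6.5
Sum = 69.522
69.522 is ≥ 48 and < 70 → Developing

Developing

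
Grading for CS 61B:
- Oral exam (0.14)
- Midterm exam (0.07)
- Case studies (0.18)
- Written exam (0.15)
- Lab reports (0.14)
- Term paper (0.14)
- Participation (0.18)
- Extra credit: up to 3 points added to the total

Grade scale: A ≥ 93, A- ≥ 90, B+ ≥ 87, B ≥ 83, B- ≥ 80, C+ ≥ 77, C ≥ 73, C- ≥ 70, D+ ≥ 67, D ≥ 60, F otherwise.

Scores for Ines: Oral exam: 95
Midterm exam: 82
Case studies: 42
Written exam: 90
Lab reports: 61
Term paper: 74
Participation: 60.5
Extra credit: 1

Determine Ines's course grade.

Weighted total:
  Oral exam 95 × 0.14 = 13.3
  Midterm exam 82 × 0.07 = 5.74
  Case studies 42 × 0.18 = 7.56
  Written exam 90 × 0.15 = 13.5
  Lab reports 61 × 0.14 = 8.54
  Term paper 74 × 0.14 = 10.36
  Participation 60.5 × 0.18 = 10.89
Sum = 69.89
Extra credit: 69.89 + 1 = 70.89
70.89 is ≥ 70 and < 73 → C-

C-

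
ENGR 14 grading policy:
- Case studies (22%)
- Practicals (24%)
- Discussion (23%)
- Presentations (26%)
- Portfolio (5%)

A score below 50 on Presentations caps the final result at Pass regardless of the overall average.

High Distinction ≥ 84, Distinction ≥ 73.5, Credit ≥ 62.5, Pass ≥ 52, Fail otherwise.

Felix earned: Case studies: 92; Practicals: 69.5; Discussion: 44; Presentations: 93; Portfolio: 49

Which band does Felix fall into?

Presentations score 93 ≥ 50: minimum met.
Weighted total:
  Case studies 92 × 0.22 = 20.24
  Practicals 69.5 × 0.24 = 16.68
  Discussion 44 × 0.23 = 10.12
  Presentations 93 × 0.26 = 24.18
  Portfolio 49 × 0.05 = 2.45
Sum = 73.67
73.67 is ≥ 73.5 and < 84 → Distinction

Distinction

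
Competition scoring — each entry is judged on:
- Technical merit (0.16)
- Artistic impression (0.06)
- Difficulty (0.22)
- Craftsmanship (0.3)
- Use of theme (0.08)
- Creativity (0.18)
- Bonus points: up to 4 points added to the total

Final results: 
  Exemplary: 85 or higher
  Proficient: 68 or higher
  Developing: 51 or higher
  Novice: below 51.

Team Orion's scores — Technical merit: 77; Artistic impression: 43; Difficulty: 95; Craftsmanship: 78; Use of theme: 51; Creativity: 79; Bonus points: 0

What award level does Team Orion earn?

Proficient

Weighted total:
  Technical merit 77 × 0.16 = 12.32
  Artistic impression 43 × 0.06 = 2.58
  Difficulty 95 × 0.22 = 20.9
  Craftsmanship 78 × 0.3 = 23.4
  Use of theme 51 × 0.08 = 4.08
  Creativity 79 × 0.18 = 14.22
Sum = 77.5
Bonus points: 77.5 + 0 = 77.5
77.5 is ≥ 68 and < 85 → Proficient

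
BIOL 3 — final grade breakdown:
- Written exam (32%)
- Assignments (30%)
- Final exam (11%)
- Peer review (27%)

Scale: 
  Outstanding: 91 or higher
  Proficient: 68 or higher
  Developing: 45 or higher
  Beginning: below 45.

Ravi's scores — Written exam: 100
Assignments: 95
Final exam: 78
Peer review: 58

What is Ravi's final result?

Weighted total:
  Written exam 100 × 0.32 = 32
  Assignments 95 × 0.3 = 28.5
  Final exam 78 × 0.11 = 8.58
  Peer review 58 × 0.27 = 15.66
Sum = 84.74
84.74 is ≥ 68 and < 91 → Proficient

Proficient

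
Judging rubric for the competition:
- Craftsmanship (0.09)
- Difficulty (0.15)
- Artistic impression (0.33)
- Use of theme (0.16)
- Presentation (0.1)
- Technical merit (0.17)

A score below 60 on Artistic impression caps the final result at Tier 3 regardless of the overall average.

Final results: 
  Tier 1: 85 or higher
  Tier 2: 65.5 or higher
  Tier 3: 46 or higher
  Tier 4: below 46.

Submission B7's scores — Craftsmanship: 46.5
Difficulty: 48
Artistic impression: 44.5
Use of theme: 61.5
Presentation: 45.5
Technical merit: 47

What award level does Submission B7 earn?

Artistic impression score 44.5 < 60: minimum not met.
Weighted total:
  Craftsmanship 46.5 × 0.09 = 4.185
  Difficulty 48 × 0.15 = 7.2
  Artistic impression 44.5 × 0.33 = 14.685
  Use of theme 61.5 × 0.16 = 9.84
  Presentation 45.5 × 0.1 = 4.55
  Technical merit 47 × 0.17 = 7.99
Sum = 48.45
48.45 would be Tier 3; cap at Tier 3 applies → Tier 3.

Tier 3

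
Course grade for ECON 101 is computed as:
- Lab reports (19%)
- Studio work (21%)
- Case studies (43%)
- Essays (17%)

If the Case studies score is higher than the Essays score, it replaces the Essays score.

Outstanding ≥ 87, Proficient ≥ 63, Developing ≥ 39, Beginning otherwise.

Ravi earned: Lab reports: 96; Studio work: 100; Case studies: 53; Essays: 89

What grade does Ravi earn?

Case studies (53) ≤ Essays (89), so Essays stays at 89.
Weighted total:
  Lab reports 96 × 0.19 = 18.24
  Studio work 100 × 0.21 = 21
  Case studies 53 × 0.43 = 22.79
  Essays 89 × 0.17 = 15.13
Sum = 77.16
77.16 is ≥ 63 and < 87 → Proficient

Proficient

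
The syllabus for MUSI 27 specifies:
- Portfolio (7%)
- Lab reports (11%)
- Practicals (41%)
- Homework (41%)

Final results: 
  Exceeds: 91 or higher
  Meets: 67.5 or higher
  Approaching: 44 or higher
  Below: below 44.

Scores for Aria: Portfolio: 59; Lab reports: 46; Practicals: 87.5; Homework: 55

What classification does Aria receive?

Meets

Weighted total:
  Portfolio 59 × 0.07 = 4.13
  Lab reports 46 × 0.11 = 5.06
  Practicals 87.5 × 0.41 = 35.875
  Homework 55 × 0.41 = 22.55
Sum = 67.615
67.615 is ≥ 67.5 and < 91 → Meets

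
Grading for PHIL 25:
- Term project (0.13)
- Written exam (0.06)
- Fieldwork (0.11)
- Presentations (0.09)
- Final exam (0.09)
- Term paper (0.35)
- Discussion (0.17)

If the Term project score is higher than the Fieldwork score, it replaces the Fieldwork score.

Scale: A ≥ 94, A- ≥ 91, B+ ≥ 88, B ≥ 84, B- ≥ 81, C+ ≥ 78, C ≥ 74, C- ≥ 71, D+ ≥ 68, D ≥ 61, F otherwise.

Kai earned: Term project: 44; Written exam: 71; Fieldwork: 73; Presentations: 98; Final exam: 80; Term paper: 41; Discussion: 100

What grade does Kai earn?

D

Term project (44) ≤ Fieldwork (73), so Fieldwork stays at 73.
Weighted total:
  Term project 44 × 0.13 = 5.72
  Written exam 71 × 0.06 = 4.26
  Fieldwork 73 × 0.11 = 8.03
  Presentations 98 × 0.09 = 8.82
  Final exam 80 × 0.09 = 7.2
  Term paper 41 × 0.35 = 14.35
  Discussion 100 × 0.17 = 17
Sum = 65.38
65.38 is ≥ 61 and < 68 → D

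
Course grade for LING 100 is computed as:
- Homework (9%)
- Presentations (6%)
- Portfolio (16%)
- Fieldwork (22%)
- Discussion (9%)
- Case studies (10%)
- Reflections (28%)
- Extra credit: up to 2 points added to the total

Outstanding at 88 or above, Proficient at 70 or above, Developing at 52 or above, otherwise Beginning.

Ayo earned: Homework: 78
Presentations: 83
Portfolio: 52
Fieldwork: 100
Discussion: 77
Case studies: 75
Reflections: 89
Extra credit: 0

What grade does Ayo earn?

Proficient

Weighted total:
  Homework 78 × 0.09 = 7.02
  Presentations 83 × 0.06 = 4.98
  Portfolio 52 × 0.16 = 8.32
  Fieldwork 100 × 0.22 = 22
  Discussion 77 × 0.09 = 6.93
  Case studies 75 × 0.1 = 7.5
  Reflections 89 × 0.28 = 24.92
Sum = 81.67
Extra credit: 81.67 + 0 = 81.67
81.67 is ≥ 70 and < 88 → Proficient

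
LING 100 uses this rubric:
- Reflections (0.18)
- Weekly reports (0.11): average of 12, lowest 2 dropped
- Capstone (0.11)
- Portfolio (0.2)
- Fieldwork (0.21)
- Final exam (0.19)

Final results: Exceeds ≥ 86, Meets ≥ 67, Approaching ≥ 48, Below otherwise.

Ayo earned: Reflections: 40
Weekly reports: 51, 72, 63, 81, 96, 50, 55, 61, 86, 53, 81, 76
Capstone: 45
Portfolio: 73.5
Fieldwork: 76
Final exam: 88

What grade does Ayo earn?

Meets

Weekly reports: drop 50, 51 → average of remaining 10 = 724/10 = 72.4
Weighted total:
  Reflections 40 × 0.18 = 7.2
  Weekly reports 72.4 × 0.11 = 7.964
  Capstone 45 × 0.11 = 4.95
  Portfolio 73.5 × 0.2 = 14.7
  Fieldwork 76 × 0.21 = 15.96
  Final exam 88 × 0.19 = 16.72
Sum = 67.494
67.494 is ≥ 67 and < 86 → Meets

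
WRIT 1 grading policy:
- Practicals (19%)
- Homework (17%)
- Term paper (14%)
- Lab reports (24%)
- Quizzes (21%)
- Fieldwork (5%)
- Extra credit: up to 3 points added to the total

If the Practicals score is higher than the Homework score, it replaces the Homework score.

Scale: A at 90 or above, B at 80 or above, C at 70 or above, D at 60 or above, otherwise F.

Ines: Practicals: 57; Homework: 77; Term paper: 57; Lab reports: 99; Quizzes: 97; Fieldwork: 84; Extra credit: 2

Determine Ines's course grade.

B

Practicals (57) ≤ Homework (77), so Homework stays at 77.
Weighted total:
  Practicals 57 × 0.19 = 10.83
  Homework 77 × 0.17 = 13.09
  Term paper 57 × 0.14 = 7.98
  Lab reports 99 × 0.24 = 23.76
  Quizzes 97 × 0.21 = 20.37
  Fieldwork 84 × 0.05 = 4.2
Sum = 80.23
Extra credit: 80.23 + 2 = 82.23
82.23 is ≥ 80 and < 90 → B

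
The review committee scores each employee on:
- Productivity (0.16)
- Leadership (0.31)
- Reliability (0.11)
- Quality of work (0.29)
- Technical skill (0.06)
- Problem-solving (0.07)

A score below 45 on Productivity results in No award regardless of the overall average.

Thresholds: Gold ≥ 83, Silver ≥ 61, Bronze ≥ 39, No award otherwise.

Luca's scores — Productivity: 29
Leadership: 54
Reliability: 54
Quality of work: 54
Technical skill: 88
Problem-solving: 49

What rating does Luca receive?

Productivity score 29 < 45: minimum not met.
Weighted total:
  Productivity 29 × 0.16 = 4.64
  Leadership 54 × 0.31 = 16.74
  Reliability 54 × 0.11 = 5.94
  Quality of work 54 × 0.29 = 15.66
  Technical skill 88 × 0.06 = 5.28
  Problem-solving 49 × 0.07 = 3.43
Sum = 51.69
Because the Productivity minimum was not met, the result is No award.

No award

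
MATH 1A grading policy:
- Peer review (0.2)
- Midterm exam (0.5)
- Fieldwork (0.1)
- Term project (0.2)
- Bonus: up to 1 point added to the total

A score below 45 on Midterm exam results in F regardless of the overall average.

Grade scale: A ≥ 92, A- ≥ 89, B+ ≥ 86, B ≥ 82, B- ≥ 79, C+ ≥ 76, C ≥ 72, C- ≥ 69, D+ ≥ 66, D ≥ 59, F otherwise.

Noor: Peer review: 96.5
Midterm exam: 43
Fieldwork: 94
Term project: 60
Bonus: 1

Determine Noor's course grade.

F

Midterm exam score 43 < 45: minimum not met.
Weighted total:
  Peer review 96.5 × 0.2 = 19.3
  Midterm exam 43 × 0.5 = 21.5
  Fieldwork 94 × 0.1 = 9.4
  Term project 60 × 0.2 = 12
Sum = 62.2
Bonus: 62.2 + 1 = 63.2
Because the Midterm exam minimum was not met, the result is F.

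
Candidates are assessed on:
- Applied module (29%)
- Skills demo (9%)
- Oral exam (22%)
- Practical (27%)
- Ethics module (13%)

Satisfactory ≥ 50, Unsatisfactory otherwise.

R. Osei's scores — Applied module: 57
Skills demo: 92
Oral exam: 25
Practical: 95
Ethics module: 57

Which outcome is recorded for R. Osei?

Satisfactory

Weighted total:
  Applied module 57 × 0.29 = 16.53
  Skills demo 92 × 0.09 = 8.28
  Oral exam 25 × 0.22 = 5.5
  Practical 95 × 0.27 = 25.65
  Ethics module 57 × 0.13 = 7.41
Sum = 63.37
63.37 ≥ 50 → Satisfactory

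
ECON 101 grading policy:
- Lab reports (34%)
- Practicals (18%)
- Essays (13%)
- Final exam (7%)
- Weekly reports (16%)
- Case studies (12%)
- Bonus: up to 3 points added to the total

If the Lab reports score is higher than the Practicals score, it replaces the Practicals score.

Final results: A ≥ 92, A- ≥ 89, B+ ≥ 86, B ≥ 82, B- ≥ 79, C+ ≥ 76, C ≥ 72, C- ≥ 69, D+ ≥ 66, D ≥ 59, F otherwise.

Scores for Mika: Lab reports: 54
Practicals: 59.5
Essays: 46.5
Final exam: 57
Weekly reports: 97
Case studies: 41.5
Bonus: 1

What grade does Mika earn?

D

Lab reports (54) ≤ Practicals (59.5), so Practicals stays at 59.5.
Weighted total:
  Lab reports 54 × 0.34 = 18.36
  Practicals 59.5 × 0.18 = 10.71
  Essays 46.5 × 0.13 = 6.045
  Final exam 57 × 0.07 = 3.99
  Weekly reports 97 × 0.16 = 15.52
  Case studies 41.5 × 0.12 = 4.98
Sum = 59.605
Bonus: 59.605 + 1 = 60.605
60.605 is ≥ 59 and < 66 → D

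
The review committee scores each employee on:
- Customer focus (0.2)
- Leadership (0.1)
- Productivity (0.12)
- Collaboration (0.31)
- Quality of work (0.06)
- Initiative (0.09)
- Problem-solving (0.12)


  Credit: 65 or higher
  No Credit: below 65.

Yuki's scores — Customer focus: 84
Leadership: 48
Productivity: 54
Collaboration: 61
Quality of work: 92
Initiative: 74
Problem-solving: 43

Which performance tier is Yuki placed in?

No Credit

Weighted total:
  Customer focus 84 × 0.2 = 16.8
  Leadership 48 × 0.1 = 4.8
  Productivity 54 × 0.12 = 6.48
  Collaboration 61 × 0.31 = 18.91
  Quality of work 92 × 0.06 = 5.52
  Initiative 74 × 0.09 = 6.66
  Problem-solving 43 × 0.12 = 5.16
Sum = 64.33
64.33 < 65 → No Credit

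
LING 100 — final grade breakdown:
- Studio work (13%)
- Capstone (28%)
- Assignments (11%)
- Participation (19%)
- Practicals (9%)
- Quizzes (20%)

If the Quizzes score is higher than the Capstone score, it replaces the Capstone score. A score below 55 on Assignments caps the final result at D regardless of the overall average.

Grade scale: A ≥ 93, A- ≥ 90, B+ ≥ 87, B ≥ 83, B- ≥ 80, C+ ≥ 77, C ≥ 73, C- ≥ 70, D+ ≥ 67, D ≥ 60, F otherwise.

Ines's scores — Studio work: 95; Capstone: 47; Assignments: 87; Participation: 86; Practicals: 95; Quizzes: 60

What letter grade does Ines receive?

C

Quizzes (60) > Capstone (47), so Capstone counts as 60.
Assignments score 87 ≥ 55: minimum met.
Weighted total:
  Studio work 95 × 0.13 = 12.35
  Capstone 60 × 0.28 = 16.8
  Assignments 87 × 0.11 = 9.57
  Participation 86 × 0.19 = 16.34
  Practicals 95 × 0.09 = 8.55
  Quizzes 60 × 0.2 = 12
Sum = 75.61
75.61 is ≥ 73 and < 77 → C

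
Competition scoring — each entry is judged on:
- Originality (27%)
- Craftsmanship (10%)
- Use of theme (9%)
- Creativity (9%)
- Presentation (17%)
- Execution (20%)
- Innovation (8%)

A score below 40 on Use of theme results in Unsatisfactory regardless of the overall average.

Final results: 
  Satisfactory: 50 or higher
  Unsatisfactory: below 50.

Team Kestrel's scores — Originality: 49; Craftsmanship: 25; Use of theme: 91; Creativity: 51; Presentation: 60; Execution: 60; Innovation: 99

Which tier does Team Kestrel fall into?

Satisfactory

Use of theme score 91 ≥ 40: minimum met.
Weighted total:
  Originality 49 × 0.27 = 13.23
  Craftsmanship 25 × 0.1 = 2.5
  Use of theme 91 × 0.09 = 8.19
  Creativity 51 × 0.09 = 4.59
  Presentation 60 × 0.17 = 10.2
  Execution 60 × 0.2 = 12
  Innovation 99 × 0.08 = 7.92
Sum = 58.63
58.63 ≥ 50 → Satisfactory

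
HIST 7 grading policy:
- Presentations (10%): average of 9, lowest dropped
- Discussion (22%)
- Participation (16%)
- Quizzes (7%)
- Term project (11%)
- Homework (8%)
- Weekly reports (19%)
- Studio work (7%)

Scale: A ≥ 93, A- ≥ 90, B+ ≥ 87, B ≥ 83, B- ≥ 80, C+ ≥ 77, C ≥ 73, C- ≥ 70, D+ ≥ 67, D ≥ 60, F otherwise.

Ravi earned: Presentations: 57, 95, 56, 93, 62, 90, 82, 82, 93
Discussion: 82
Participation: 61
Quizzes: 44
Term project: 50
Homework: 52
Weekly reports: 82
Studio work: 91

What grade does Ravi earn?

C-

Presentations: drop 56 → average of remaining 8 = 654/8 = 81.75
Weighted total:
  Presentations 81.75 × 0.1 = 8.175
  Discussion 82 × 0.22 = 18.04
  Participation 61 × 0.16 = 9.76
  Quizzes 44 × 0.07 = 3.08
  Term project 50 × 0.11 = 5.5
  Homework 52 × 0.08 = 4.16
  Weekly reports 82 × 0.19 = 15.58
  Studio work 91 × 0.07 = 6.37
Sum = 70.665
70.665 is ≥ 70 and < 73 → C-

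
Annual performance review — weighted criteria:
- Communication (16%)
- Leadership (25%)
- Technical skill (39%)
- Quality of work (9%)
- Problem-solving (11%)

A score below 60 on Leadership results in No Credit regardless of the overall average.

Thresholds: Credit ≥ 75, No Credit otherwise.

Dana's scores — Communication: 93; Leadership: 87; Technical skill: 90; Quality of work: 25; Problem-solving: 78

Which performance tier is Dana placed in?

Leadership score 87 ≥ 60: minimum met.
Weighted total:
  Communication 93 × 0.16 = 14.88
  Leadership 87 × 0.25 = 21.75
  Technical skill 90 × 0.39 = 35.1
  Quality of work 25 × 0.09 = 2.25
  Problem-solving 78 × 0.11 = 8.58
Sum = 82.56
82.56 ≥ 75 → Credit

Credit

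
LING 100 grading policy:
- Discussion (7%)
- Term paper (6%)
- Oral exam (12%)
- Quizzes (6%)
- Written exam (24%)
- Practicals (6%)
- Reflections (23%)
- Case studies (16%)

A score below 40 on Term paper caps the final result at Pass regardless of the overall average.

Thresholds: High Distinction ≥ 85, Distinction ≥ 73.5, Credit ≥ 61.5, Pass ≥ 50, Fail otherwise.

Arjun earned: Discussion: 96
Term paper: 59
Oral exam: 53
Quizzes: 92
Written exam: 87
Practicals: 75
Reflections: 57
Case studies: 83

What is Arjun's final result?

Distinction

Term paper score 59 ≥ 40: minimum met.
Weighted total:
  Discussion 96 × 0.07 = 6.72
  Term paper 59 × 0.06 = 3.54
  Oral exam 53 × 0.12 = 6.36
  Quizzes 92 × 0.06 = 5.52
  Written exam 87 × 0.24 = 20.88
  Practicals 75 × 0.06 = 4.5
  Reflections 57 × 0.23 = 13.11
  Case studies 83 × 0.16 = 13.28
Sum = 73.91
73.91 is ≥ 73.5 and < 85 → Distinction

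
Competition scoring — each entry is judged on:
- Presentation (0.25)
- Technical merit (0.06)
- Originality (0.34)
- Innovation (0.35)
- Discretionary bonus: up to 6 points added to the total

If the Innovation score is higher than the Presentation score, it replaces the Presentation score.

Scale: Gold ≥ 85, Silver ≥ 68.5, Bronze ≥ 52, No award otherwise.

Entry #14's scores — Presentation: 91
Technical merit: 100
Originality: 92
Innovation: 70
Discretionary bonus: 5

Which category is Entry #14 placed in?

Innovation (70) ≤ Presentation (91), so Presentation stays at 91.
Weighted total:
  Presentation 91 × 0.25 = 22.75
  Technical merit 100 × 0.06 = 6
  Originality 92 × 0.34 = 31.28
  Innovation 70 × 0.35 = 24.5
Sum = 84.53
Discretionary bonus: 84.53 + 5 = 89.53
89.53 ≥ 85 → Gold

Gold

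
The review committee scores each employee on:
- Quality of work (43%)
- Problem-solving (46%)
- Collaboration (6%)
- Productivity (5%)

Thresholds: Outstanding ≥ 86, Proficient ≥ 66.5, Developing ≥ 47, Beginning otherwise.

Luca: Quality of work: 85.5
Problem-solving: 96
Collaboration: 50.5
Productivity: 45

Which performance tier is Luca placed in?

Outstanding

Weighted total:
  Quality of work 85.5 × 0.43 = 36.765
  Problem-solving 96 × 0.46 = 44.16
  Collaboration 50.5 × 0.06 = 3.03
  Productivity 45 × 0.05 = 2.25
Sum = 86.205
86.205 ≥ 86 → Outstanding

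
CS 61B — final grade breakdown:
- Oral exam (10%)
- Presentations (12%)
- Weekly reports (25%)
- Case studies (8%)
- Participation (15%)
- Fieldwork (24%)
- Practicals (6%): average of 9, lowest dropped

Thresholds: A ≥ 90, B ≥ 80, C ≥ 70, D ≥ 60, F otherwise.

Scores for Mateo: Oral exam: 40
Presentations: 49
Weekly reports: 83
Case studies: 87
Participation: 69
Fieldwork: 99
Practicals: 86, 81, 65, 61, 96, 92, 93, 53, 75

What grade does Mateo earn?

C

Practicals: drop 53 → average of remaining 8 = 649/8 = 81.125
Weighted total:
  Oral exam 40 × 0.1 = 4
  Presentations 49 × 0.12 = 5.88
  Weekly reports 83 × 0.25 = 20.75
  Case studies 87 × 0.08 = 6.96
  Participation 69 × 0.15 = 10.35
  Fieldwork 99 × 0.24 = 23.76
  Practicals 81.125 × 0.06 = 4.8675
Sum = 76.5675
76.5675 is ≥ 70 and < 80 → C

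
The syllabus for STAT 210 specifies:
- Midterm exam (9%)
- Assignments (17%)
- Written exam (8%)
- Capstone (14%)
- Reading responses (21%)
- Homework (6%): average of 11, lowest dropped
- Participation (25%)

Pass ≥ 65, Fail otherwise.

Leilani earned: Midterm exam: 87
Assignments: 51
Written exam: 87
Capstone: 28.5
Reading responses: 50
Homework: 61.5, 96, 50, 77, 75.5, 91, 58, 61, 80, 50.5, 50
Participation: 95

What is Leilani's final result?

Homework: drop 50 → average of remaining 10 = 700.5/10 = 70.05
Weighted total:
  Midterm exam 87 × 0.09 = 7.83
  Assignments 51 × 0.17 = 8.67
  Written exam 87 × 0.08 = 6.96
  Capstone 28.5 × 0.14 = 3.99
  Reading responses 50 × 0.21 = 10.5
  Homework 70.05 × 0.06 = 4.203
  Participation 95 × 0.25 = 23.75
Sum = 65.903
65.903 ≥ 65 → Pass

Pass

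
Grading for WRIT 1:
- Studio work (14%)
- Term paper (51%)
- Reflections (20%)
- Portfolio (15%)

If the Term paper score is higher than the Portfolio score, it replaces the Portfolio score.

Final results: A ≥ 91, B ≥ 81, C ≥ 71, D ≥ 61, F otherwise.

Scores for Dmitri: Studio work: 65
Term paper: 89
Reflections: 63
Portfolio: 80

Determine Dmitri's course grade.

Term paper (89) > Portfolio (80), so Portfolio counts as 89.
Weighted total:
  Studio work 65 × 0.14 = 9.1
  Term paper 89 × 0.51 = 45.39
  Reflections 63 × 0.2 = 12.6
  Portfolio 89 × 0.15 = 13.35
Sum = 80.44
80.44 is ≥ 71 and < 81 → C

C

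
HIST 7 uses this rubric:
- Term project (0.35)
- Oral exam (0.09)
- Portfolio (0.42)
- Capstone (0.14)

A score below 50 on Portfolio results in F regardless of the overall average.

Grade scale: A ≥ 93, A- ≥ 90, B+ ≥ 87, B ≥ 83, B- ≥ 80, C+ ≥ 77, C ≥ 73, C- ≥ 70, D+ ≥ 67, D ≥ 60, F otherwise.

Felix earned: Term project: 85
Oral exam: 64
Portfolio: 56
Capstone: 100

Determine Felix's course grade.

Portfolio score 56 ≥ 50: minimum met.
Weighted total:
  Term project 85 × 0.35 = 29.75
  Oral exam 64 × 0.09 = 5.76
  Portfolio 56 × 0.42 = 23.52
  Capstone 100 × 0.14 = 14
Sum = 73.03
73.03 is ≥ 73 and < 77 → C

C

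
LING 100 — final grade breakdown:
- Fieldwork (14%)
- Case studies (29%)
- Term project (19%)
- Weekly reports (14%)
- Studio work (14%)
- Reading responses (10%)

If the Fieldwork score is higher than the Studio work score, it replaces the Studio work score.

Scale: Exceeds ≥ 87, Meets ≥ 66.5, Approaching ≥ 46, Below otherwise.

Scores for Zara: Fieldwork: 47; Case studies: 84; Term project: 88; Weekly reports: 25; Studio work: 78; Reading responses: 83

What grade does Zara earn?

Fieldwork (47) ≤ Studio work (78), so Studio work stays at 78.
Weighted total:
  Fieldwork 47 × 0.14 = 6.58
  Case studies 84 × 0.29 = 24.36
  Term project 88 × 0.19 = 16.72
  Weekly reports 25 × 0.14 = 3.5
  Studio work 78 × 0.14 = 10.92
  Reading responses 83 × 0.1 = 8.3
Sum = 70.38
70.38 is ≥ 66.5 and < 87 → Meets

Meets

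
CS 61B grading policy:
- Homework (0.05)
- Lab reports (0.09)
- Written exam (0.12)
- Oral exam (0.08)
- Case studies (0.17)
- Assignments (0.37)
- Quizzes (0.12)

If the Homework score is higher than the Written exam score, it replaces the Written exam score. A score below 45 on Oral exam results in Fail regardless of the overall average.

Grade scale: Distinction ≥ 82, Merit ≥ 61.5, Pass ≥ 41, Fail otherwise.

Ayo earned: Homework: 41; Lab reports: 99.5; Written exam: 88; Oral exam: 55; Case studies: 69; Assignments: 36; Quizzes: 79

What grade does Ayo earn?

Pass

Homework (41) ≤ Written exam (88), so Written exam stays at 88.
Oral exam score 55 ≥ 45: minimum met.
Weighted total:
  Homework 41 × 0.05 = 2.05
  Lab reports 99.5 × 0.09 = 8.955
  Written exam 88 × 0.12 = 10.56
  Oral exam 55 × 0.08 = 4.4
  Case studies 69 × 0.17 = 11.73
  Assignments 36 × 0.37 = 13.32
  Quizzes 79 × 0.12 = 9.48
Sum = 60.495
60.495 is ≥ 41 and < 61.5 → Pass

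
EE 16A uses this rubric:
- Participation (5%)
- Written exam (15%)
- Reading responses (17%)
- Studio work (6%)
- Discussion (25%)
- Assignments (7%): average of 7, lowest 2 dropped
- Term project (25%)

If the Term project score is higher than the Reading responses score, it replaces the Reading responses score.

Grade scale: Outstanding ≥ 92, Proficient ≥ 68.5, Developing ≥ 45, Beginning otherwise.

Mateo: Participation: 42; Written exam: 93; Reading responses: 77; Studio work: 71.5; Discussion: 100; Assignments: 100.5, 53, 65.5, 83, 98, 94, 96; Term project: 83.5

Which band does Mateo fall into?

Proficient

Assignments: drop 53, 65.5 → average of remaining 5 = 471.5/5 = 94.3
Term project (83.5) > Reading responses (77), so Reading responses counts as 83.5.
Weighted total:
  Participation 42 × 0.05 = 2.1
  Written exam 93 × 0.15 = 13.95
  Reading responses 83.5 × 0.17 = 14.195
  Studio work 71.5 × 0.06 = 4.29
  Discussion 100 × 0.25 = 25
  Assignments 94.3 × 0.07 = 6.601
  Term project 83.5 × 0.25 = 20.875
Sum = 87.011
87.011 is ≥ 68.5 and < 92 → Proficient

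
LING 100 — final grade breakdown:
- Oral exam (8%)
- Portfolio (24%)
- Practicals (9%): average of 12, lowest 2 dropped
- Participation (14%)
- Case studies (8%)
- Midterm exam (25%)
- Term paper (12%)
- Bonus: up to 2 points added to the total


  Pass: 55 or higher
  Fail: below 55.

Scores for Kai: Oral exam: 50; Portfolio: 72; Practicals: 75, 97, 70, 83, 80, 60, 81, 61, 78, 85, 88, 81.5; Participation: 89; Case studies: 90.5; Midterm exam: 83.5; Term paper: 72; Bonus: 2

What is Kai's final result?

Practicals: drop 60, 61 → average of remaining 10 = 818.5/10 = 81.85
Weighted total:
  Oral exam 50 × 0.08 = 4
  Portfolio 72 × 0.24 = 17.28
  Practicals 81.85 × 0.09 = 7.3665
  Participation 89 × 0.14 = 12.46
  Case studies 90.5 × 0.08 = 7.24
  Midterm exam 83.5 × 0.25 = 20.875
  Term paper 72 × 0.12 = 8.64
Sum = 77.8615
Bonus: 77.8615 + 2 = 79.8615
79.8615 ≥ 55 → Pass

Pass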